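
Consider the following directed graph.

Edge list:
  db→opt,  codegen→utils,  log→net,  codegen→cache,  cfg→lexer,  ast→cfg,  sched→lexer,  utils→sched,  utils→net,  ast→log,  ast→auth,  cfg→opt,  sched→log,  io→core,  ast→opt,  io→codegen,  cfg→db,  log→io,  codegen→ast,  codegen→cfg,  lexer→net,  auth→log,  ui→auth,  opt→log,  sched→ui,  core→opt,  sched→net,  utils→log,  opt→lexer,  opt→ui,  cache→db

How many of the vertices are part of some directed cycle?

13

A vertex is on a directed cycle iff it belongs to a strongly connected component of size ≥ 2 (or has a self-loop).
The vertices on cycles are {db, io, ui, ast, cfg, log, opt, auth, core, cache, sched, utils, codegen} — 13 in total.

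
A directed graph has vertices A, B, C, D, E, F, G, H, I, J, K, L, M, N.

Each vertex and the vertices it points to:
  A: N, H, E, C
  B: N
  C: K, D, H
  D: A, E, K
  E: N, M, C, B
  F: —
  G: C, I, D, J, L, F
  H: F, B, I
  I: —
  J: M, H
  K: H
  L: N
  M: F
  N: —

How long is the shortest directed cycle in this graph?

3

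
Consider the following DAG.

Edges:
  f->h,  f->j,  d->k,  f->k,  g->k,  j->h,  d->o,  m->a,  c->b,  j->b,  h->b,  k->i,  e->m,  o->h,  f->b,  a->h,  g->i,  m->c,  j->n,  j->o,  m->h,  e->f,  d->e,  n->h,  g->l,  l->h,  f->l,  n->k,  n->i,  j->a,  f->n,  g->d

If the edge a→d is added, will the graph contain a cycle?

Yes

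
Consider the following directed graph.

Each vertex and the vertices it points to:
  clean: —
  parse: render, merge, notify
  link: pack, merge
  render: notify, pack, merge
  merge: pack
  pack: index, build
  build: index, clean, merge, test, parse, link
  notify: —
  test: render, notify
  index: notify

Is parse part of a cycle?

parse is on a cycle iff parse can reach itself via ≥1 edge.
parse → render → pack → build → parse — yes.

Yes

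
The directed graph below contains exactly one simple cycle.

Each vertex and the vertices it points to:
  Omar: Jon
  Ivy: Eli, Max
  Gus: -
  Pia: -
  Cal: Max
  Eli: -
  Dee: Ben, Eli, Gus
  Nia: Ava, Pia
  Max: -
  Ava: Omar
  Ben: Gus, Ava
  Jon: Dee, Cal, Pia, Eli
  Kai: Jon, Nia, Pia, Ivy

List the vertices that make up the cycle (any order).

DFS with gray/black marking from Jon:
Jon gray
  Dee gray
    Ben gray
      Gus gray
      Gus black
      Ava gray
        Omar gray
          Omar→Jon: Jon is gray → back edge
Back edge closes the cycle Jon → Dee → Ben → Ava → Omar → Jon; its vertices are {Ava, Ben, Dee, Jon, Omar}.

Ava, Ben, Dee, Jon, Omar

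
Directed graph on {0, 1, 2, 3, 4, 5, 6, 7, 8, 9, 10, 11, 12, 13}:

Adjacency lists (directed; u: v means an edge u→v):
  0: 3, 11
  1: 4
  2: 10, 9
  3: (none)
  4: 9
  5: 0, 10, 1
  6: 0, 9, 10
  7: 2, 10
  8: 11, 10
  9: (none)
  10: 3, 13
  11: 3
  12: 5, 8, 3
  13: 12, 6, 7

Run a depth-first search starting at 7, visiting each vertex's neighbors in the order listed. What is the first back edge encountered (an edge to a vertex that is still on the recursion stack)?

5->10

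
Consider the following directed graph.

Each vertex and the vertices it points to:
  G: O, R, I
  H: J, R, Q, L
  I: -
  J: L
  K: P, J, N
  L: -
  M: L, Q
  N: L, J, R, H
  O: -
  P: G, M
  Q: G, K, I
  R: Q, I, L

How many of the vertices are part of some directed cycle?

A vertex is on a directed cycle iff it belongs to a strongly connected component of size ≥ 2 (or has a self-loop).
The vertices on cycles are {G, H, K, M, N, P, Q, R} — 8 in total.

8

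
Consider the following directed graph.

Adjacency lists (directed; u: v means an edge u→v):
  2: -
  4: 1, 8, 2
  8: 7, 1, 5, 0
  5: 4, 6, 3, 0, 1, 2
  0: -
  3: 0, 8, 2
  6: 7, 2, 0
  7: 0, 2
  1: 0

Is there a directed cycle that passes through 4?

4 is on a cycle iff 4 can reach itself via ≥1 edge.
4 → 8 → 5 → 4 — yes.

Yes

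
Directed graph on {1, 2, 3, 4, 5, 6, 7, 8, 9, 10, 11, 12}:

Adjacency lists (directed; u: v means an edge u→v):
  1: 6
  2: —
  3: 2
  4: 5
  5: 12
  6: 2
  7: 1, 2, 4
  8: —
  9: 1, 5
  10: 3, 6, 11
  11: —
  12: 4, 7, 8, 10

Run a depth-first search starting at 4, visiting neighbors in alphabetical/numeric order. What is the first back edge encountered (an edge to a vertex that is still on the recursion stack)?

DFS from 4 (visiting neighbors in alphabetical/numeric order); mark gray on enter, black on exit:
4 gray
  5 gray
    12 gray
      12→4: 4 is gray → back edge
First back edge: 12 → 4.

12→4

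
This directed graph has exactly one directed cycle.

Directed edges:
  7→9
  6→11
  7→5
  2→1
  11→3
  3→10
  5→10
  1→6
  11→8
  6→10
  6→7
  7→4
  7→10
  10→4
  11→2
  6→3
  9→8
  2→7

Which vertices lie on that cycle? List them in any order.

DFS with gray/black marking from 6:
6 gray
  10 gray
    4 gray
    4 black
  10 black
  11 gray
    3 gray
      3→10: 10 black — skip
    3 black
    8 gray
    8 black
    2 gray
      1 gray
        1→6: 6 is gray → back edge
Back edge closes the cycle 6 → 11 → 2 → 1 → 6; its vertices are {1, 2, 6, 11}.

1, 2, 6, 11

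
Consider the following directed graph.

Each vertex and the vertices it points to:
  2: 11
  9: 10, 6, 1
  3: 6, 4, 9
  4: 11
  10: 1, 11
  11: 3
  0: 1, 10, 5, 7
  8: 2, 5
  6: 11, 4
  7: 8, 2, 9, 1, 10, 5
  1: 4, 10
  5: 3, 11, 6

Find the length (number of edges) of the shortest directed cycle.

2

For each vertex v, BFS finds the shortest path from v back to v.
The shortest such closed walk is 10 → 1 → 10, length 2.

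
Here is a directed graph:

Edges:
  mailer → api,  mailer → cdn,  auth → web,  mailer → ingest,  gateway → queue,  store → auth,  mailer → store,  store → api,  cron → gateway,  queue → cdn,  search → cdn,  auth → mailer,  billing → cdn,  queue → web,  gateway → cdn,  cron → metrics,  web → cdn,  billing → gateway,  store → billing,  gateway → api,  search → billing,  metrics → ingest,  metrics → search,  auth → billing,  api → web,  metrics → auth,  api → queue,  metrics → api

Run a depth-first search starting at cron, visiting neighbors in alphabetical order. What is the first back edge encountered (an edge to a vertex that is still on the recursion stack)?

store->auth

DFS from cron (visiting neighbors in alphabetical order); mark gray on enter, black on exit:
cron gray
  gateway gray
    api gray
      queue gray
        cdn gray
        cdn black
        web gray
          web→cdn: cdn black — skip
        web black
      queue black
      api→web: web black — skip
    api black
    gateway→cdn: cdn black — skip
    gateway→queue: queue black — skip
  gateway black
  metrics gray
    metrics→api: api black — skip
    auth gray
      billing gray
        billing→cdn: cdn black — skip
        billing→gateway: gateway black — skip
      billing black
      mailer gray
        mailer→api: api black — skip
        mailer→cdn: cdn black — skip
        ingest gray
        ingest black
        store gray
          store→api: api black — skip
          store→auth: auth is gray → back edge
First back edge: store → auth.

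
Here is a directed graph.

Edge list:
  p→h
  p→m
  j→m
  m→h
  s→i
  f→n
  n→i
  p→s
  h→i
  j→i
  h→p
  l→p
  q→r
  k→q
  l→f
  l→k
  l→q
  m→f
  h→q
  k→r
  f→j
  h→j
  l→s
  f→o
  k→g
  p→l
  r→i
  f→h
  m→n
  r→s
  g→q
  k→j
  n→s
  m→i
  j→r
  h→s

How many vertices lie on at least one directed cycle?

7

A vertex is on a directed cycle iff it belongs to a strongly connected component of size ≥ 2 (or has a self-loop).
The vertices on cycles are {f, h, j, k, l, m, p} — 7 in total.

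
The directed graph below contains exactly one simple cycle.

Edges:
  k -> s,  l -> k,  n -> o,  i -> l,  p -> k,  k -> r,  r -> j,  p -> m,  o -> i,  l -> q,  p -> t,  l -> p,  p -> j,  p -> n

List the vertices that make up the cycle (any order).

DFS with gray/black marking from l:
l gray
  k gray
    s gray
    s black
    r gray
      j gray
      j black
    r black
  k black
  q gray
  q black
  p gray
    p→k: k black — skip
    p→j: j black — skip
    m gray
    m black
    t gray
    t black
    n gray
      o gray
        i gray
          i→l: l is gray → back edge
Back edge closes the cycle l → p → n → o → i → l; its vertices are {i, l, n, o, p}.

i, l, n, o, p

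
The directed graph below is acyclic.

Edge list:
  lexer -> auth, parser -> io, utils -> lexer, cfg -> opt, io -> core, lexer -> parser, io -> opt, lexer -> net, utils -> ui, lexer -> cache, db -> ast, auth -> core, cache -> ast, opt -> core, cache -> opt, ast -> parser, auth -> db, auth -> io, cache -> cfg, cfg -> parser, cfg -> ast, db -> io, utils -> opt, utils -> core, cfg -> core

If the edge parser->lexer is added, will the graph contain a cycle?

Yes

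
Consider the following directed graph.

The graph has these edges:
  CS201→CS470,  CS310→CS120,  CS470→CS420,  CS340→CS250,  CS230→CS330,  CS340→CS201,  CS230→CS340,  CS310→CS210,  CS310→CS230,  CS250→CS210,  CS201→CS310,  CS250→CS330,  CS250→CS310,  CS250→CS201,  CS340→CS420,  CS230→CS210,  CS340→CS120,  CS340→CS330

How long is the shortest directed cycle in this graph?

For each vertex v, BFS finds the shortest path from v back to v.
The shortest such closed walk is CS201 → CS310 → CS230 → CS340 → CS201, length 4.

4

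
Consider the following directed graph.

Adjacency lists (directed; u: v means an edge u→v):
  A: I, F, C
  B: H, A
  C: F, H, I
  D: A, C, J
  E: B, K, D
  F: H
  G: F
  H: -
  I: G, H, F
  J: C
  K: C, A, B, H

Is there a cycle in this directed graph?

DFS with white/gray/black marking, starting from H:
H gray
H black
A gray
  I gray
    G gray
      F gray
        F→H: H black — skip
      F black
    G black
    I→H: H black — skip
    I→F: F black — skip
  I black
  A→F: F black — skip
  C gray
    C→F: F black — skip
    C→H: H black — skip
    C→I: I black — skip
  C black
A black
B gray
  B→H: H black — skip
  B→A: A black — skip
B black
D gray
  D→A: A black — skip
  D→C: C black — skip
  J gray
    J→C: C black — skip
  J black
D black
E gray
  E→B: B black — skip
  K gray
    K→C: C black — skip
    K→A: A black — skip
    K→B: B black — skip
    K→H: H black — skip
  K black
  E→D: D black — skip
E black
Every edge goes to a white or black vertex — no back edge, so the graph is acyclic.

No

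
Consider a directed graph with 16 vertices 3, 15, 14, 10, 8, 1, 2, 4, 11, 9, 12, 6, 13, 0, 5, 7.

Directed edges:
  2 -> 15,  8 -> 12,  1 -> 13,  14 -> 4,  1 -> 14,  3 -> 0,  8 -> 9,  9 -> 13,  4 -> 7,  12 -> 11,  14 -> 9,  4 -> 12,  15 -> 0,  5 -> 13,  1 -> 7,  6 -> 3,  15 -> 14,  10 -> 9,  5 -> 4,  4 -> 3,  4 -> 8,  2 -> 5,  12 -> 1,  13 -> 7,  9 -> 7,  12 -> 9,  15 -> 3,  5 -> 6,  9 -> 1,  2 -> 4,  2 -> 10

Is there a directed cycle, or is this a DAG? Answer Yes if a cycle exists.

Yes

DFS with white/gray/black marking, starting from 8:
8 gray
  9 gray
    1 gray
      14 gray
        4 gray
          7 gray
          7 black
          4→8: 8 is gray → back edge
Back edge found, so a cycle exists: 8 → 9 → 1 → 14 → 4 → 8.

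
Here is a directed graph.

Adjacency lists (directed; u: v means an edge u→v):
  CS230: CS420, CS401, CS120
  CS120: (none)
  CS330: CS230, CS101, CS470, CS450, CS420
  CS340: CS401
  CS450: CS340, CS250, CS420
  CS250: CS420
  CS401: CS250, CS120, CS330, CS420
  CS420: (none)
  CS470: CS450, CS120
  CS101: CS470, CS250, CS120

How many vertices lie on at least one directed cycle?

7

A vertex is on a directed cycle iff it belongs to a strongly connected component of size ≥ 2 (or has a self-loop).
The vertices on cycles are {CS101, CS230, CS330, CS340, CS401, CS450, CS470} — 7 in total.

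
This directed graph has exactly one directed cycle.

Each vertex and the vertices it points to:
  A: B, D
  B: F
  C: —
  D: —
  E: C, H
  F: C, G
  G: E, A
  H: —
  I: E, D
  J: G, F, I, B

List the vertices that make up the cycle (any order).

A, B, F, G

DFS with gray/black marking from G:
G gray
  E gray
    C gray
    C black
    H gray
    H black
  E black
  A gray
    B gray
      F gray
        F→C: C black — skip
        F→G: G is gray → back edge
Back edge closes the cycle G → A → B → F → G; its vertices are {A, B, F, G}.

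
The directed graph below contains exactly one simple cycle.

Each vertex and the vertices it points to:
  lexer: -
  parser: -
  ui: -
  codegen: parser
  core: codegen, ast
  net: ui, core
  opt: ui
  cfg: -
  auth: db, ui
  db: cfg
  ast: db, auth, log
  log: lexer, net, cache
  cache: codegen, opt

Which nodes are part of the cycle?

ast, log, net, core

DFS with gray/black marking from ast:
ast gray
  db gray
    cfg gray
    cfg black
  db black
  auth gray
    auth→db: db black — skip
    ui gray
    ui black
  auth black
  log gray
    lexer gray
    lexer black
    net gray
      net→ui: ui black — skip
      core gray
        codegen gray
          parser gray
          parser black
        codegen black
        core→ast: ast is gray → back edge
Back edge closes the cycle ast → log → net → core → ast; its vertices are {ast, log, net, core}.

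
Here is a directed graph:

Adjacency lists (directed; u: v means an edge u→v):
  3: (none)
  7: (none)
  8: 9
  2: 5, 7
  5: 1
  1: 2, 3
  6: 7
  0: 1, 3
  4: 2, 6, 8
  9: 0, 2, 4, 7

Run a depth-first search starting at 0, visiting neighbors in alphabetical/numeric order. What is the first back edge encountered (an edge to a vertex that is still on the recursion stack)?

5->1

DFS from 0 (visiting neighbors in alphabetical/numeric order); mark gray on enter, black on exit:
0 gray
  1 gray
    2 gray
      5 gray
        5→1: 1 is gray → back edge
First back edge: 5 → 1.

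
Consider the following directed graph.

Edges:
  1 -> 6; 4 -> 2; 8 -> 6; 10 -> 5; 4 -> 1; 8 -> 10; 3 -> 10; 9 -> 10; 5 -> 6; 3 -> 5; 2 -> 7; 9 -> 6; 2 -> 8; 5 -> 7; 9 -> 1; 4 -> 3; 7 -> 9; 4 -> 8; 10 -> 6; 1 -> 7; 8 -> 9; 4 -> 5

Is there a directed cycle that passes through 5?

Yes

5 is on a cycle iff 5 can reach itself via ≥1 edge.
5 → 7 → 9 → 10 → 5 — yes.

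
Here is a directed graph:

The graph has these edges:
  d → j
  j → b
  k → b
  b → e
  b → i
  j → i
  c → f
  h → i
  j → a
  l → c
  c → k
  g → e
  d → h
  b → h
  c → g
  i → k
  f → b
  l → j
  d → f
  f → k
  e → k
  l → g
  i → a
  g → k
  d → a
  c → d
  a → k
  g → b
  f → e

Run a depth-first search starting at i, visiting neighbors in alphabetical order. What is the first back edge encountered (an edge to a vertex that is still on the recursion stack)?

DFS from i (visiting neighbors in alphabetical order); mark gray on enter, black on exit:
i gray
  a gray
    k gray
      b gray
        e gray
          e→k: k is gray → back edge
First back edge: e → k.

e→k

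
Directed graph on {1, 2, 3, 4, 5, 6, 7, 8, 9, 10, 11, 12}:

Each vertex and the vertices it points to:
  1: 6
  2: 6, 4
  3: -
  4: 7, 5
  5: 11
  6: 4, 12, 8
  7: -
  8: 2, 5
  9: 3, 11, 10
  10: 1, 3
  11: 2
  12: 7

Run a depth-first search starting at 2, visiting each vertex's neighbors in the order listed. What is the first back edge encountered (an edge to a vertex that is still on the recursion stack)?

DFS from 2 (visiting each vertex's neighbors in the order listed); mark gray on enter, black on exit:
2 gray
  6 gray
    4 gray
      7 gray
      7 black
      5 gray
        11 gray
          11→2: 2 is gray → back edge
First back edge: 11 → 2.

11->2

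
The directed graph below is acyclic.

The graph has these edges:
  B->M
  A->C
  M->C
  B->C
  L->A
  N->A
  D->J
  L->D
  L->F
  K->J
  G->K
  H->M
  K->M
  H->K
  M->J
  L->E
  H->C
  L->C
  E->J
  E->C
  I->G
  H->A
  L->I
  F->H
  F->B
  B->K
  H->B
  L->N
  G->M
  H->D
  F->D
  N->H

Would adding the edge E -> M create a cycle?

No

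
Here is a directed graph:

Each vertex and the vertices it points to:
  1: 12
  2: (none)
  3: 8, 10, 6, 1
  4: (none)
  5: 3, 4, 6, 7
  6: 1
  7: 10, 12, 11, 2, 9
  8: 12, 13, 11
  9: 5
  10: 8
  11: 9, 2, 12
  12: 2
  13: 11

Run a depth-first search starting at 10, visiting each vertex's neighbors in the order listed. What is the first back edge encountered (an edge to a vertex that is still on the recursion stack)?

3→8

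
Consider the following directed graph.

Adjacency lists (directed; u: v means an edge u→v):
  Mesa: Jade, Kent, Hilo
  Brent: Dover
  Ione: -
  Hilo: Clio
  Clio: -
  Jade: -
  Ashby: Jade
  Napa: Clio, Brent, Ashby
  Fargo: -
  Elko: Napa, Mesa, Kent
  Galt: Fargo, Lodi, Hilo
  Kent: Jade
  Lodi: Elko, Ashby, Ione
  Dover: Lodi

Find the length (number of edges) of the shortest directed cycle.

5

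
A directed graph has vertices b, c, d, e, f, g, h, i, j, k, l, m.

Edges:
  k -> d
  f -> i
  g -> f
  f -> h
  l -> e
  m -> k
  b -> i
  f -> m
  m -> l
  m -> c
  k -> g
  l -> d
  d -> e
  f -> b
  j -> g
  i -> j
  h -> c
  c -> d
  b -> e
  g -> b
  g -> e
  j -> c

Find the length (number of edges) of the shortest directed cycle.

For each vertex v, BFS finds the shortest path from v back to v.
The shortest such closed walk is f → i → j → g → f, length 4.

4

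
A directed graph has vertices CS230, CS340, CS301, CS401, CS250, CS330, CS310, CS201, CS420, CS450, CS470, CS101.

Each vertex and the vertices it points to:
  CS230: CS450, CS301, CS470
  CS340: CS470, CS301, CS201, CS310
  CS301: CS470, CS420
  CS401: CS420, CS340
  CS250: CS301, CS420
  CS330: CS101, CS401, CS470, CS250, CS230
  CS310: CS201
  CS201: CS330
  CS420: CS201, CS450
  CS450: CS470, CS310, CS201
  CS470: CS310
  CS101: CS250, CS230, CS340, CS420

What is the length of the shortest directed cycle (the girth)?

For each vertex v, BFS finds the shortest path from v back to v.
The shortest such closed walk is CS330 → CS401 → CS420 → CS201 → CS330, length 4.

4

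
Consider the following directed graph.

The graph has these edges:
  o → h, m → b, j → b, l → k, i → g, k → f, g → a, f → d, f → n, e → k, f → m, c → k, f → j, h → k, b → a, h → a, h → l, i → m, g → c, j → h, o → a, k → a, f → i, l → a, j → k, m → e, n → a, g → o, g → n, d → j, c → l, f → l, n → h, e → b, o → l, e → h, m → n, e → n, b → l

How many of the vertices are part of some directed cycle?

14

A vertex is on a directed cycle iff it belongs to a strongly connected component of size ≥ 2 (or has a self-loop).
The vertices on cycles are {b, c, d, e, f, g, h, i, j, k, l, m, n, o} — 14 in total.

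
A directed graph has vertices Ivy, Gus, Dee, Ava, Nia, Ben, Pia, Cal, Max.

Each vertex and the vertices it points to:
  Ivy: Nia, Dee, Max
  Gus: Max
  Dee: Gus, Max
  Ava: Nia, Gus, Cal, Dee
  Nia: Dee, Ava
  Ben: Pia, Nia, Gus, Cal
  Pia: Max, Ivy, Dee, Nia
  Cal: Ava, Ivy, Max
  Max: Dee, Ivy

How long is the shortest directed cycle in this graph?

For each vertex v, BFS finds the shortest path from v back to v.
The shortest such closed walk is Cal → Ava → Cal, length 2.

2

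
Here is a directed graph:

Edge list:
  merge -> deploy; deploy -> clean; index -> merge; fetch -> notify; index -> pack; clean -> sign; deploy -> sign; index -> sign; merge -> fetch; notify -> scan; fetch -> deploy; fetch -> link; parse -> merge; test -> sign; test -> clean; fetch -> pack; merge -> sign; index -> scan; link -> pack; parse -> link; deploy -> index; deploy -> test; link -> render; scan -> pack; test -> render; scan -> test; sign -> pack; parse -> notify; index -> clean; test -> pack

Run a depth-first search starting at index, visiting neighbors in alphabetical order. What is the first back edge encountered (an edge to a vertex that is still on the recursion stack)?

deploy→index

DFS from index (visiting neighbors in alphabetical order); mark gray on enter, black on exit:
index gray
  clean gray
    sign gray
      pack gray
      pack black
    sign black
  clean black
  merge gray
    deploy gray
      deploy→clean: clean black — skip
      deploy→index: index is gray → back edge
First back edge: deploy → index.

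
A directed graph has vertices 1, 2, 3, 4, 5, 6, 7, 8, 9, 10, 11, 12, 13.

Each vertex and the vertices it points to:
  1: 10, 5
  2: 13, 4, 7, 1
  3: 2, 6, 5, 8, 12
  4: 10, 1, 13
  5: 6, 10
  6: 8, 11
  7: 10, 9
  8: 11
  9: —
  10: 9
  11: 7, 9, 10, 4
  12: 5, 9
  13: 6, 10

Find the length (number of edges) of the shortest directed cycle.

For each vertex v, BFS finds the shortest path from v back to v.
The shortest such closed walk is 4 → 13 → 6 → 11 → 4, length 4.

4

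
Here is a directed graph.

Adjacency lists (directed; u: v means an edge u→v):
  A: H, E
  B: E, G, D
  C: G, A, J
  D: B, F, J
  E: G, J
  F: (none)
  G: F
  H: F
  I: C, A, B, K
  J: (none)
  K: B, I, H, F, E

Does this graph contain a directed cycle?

Yes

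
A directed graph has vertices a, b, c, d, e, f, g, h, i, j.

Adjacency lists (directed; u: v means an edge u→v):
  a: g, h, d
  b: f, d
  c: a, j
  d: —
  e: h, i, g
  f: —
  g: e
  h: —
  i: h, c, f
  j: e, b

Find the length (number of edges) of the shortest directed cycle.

For each vertex v, BFS finds the shortest path from v back to v.
The shortest such closed walk is e → g → e, length 2.

2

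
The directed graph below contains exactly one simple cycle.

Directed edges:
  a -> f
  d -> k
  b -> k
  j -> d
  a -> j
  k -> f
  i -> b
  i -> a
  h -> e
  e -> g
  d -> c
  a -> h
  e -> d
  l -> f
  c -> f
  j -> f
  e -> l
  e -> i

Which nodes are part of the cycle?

DFS with gray/black marking from e:
e gray
  g gray
  g black
  d gray
    k gray
      f gray
      f black
    k black
    c gray
      c→f: f black — skip
    c black
  d black
  l gray
    l→f: f black — skip
  l black
  i gray
    a gray
      j gray
        j→d: d black — skip
        j→f: f black — skip
      j black
      a→f: f black — skip
      h gray
        h→e: e is gray → back edge
Back edge closes the cycle e → i → a → h → e; its vertices are {a, e, h, i}.

a, e, h, i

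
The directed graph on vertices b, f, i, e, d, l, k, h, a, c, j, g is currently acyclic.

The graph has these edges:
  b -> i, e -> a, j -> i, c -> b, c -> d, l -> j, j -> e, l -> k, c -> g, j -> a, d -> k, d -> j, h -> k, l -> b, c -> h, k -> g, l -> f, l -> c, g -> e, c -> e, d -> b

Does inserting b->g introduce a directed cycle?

Adding b→g creates a cycle iff g can already reach b.
Explore from g: no path reaches b. The graph stays acyclic.

No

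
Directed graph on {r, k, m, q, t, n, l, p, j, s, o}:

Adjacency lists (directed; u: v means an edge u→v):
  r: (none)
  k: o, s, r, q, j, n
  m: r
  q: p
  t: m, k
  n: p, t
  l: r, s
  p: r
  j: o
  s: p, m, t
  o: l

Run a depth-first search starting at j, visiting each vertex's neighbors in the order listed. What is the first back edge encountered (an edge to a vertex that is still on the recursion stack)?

k->o

DFS from j (visiting each vertex's neighbors in the order listed); mark gray on enter, black on exit:
j gray
  o gray
    l gray
      r gray
      r black
      s gray
        p gray
          p→r: r black — skip
        p black
        m gray
          m→r: r black — skip
        m black
        t gray
          t→m: m black — skip
          k gray
            k→o: o is gray → back edge
First back edge: k → o.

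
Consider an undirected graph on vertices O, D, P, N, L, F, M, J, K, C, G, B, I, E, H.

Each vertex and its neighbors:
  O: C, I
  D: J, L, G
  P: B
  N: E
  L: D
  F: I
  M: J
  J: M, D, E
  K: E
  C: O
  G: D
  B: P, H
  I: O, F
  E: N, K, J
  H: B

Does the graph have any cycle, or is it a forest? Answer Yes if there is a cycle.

No

DFS, tracking each vertex's parent; an edge to a visited non-parent vertex closes a cycle.
Start from K:
visit K (parent –)
  visit E (parent K)
    visit N (parent E)
      N–E: parent, skip
    E–K: parent, skip
    visit J (parent E)
      visit M (parent J)
        M–J: parent, skip
      visit D (parent J)
        D–J: parent, skip
        visit L (parent D)
          L–D: parent, skip
        visit G (parent D)
          G–D: parent, skip
      J–E: parent, skip
visit O (parent –)
  visit C (parent O)
    C–O: parent, skip
  visit I (parent O)
    I–O: parent, skip
    visit F (parent I)
      F–I: parent, skip
visit P (parent –)
  visit B (parent P)
    B–P: parent, skip
    visit H (parent B)
      H–B: parent, skip
No non-parent visited neighbor found — the graph is a forest.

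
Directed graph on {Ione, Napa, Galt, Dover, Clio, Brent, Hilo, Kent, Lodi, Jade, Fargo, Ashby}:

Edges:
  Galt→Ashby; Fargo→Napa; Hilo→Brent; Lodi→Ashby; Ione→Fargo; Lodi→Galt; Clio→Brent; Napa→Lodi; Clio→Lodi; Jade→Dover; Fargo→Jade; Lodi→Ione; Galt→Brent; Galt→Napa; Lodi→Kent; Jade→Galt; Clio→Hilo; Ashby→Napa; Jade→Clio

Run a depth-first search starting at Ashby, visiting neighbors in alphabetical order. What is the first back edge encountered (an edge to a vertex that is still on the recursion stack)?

DFS from Ashby (visiting neighbors in alphabetical order); mark gray on enter, black on exit:
Ashby gray
  Napa gray
    Lodi gray
      Lodi→Ashby: Ashby is gray → back edge
First back edge: Lodi → Ashby.

Lodi→Ashby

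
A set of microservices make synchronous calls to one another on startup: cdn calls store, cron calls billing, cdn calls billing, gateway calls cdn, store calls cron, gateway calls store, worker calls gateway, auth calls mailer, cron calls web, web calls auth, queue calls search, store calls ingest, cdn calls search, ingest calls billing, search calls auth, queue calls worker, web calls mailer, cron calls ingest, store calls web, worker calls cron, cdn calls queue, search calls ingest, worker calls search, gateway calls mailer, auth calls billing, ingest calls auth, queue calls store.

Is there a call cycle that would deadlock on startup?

Yes

DFS with white/gray/black marking, starting from mailer:
mailer gray
mailer black
worker gray
  search gray
    auth gray
      billing gray
      billing black
      auth→mailer: mailer black — skip
    auth black
    ingest gray
      ingest→billing: billing black — skip
      ingest→auth: auth black — skip
    ingest black
  search black
  gateway gray
    gateway→mailer: mailer black — skip
    store gray
      store→ingest: ingest black — skip
      cron gray
        web gray
          web→mailer: mailer black — skip
          web→auth: auth black — skip
        web black
        cron→ingest: ingest black — skip
        cron→billing: billing black — skip
      cron black
      store→web: web black — skip
    store black
    cdn gray
      queue gray
        queue→search: search black — skip
        queue→worker: worker is gray → back edge
Back edge found, so a cycle exists: worker → gateway → cdn → queue → worker.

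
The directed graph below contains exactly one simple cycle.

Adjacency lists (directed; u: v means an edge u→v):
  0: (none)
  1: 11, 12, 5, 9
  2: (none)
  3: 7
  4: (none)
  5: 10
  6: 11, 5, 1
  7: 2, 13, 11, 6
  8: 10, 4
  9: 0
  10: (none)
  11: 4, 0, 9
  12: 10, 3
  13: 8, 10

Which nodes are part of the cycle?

1, 3, 6, 7, 12

DFS with gray/black marking from 7:
7 gray
  2 gray
  2 black
  13 gray
    8 gray
      10 gray
      10 black
      4 gray
      4 black
    8 black
    13→10: 10 black — skip
  13 black
  11 gray
    11→4: 4 black — skip
    0 gray
    0 black
    9 gray
      9→0: 0 black — skip
    9 black
  11 black
  6 gray
    6→11: 11 black — skip
    5 gray
      5→10: 10 black — skip
    5 black
    1 gray
      1→11: 11 black — skip
      12 gray
        12→10: 10 black — skip
        3 gray
          3→7: 7 is gray → back edge
Back edge closes the cycle 7 → 6 → 1 → 12 → 3 → 7; its vertices are {1, 3, 6, 7, 12}.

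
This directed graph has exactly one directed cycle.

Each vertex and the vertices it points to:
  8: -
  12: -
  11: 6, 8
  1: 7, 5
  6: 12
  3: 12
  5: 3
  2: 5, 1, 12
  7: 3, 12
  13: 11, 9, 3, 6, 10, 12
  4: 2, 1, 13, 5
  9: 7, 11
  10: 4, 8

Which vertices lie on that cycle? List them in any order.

4, 10, 13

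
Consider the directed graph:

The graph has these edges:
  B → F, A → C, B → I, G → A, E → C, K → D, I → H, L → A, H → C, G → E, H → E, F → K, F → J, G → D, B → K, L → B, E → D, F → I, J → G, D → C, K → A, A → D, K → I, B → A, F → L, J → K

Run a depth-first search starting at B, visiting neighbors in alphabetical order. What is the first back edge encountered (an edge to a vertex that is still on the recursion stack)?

L→B

DFS from B (visiting neighbors in alphabetical order); mark gray on enter, black on exit:
B gray
  A gray
    C gray
    C black
    D gray
      D→C: C black — skip
    D black
  A black
  F gray
    I gray
      H gray
        H→C: C black — skip
        E gray
          E→C: C black — skip
          E→D: D black — skip
        E black
      H black
    I black
    J gray
      G gray
        G→A: A black — skip
        G→D: D black — skip
        G→E: E black — skip
      G black
      K gray
        K→A: A black — skip
        K→D: D black — skip
        K→I: I black — skip
      K black
    J black
    F→K: K black — skip
    L gray
      L→A: A black — skip
      L→B: B is gray → back edge
First back edge: L → B.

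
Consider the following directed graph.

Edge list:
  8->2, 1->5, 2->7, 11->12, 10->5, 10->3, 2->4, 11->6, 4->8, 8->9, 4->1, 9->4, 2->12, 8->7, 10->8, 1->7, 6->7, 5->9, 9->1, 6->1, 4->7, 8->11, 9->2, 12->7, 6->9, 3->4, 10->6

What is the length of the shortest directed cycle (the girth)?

3

For each vertex v, BFS finds the shortest path from v back to v.
The shortest such closed walk is 8 → 2 → 4 → 8, length 3.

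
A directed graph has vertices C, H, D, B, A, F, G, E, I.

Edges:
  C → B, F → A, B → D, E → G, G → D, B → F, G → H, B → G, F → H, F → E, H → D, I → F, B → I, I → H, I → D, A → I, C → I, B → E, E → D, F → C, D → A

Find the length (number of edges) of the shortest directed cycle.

For each vertex v, BFS finds the shortest path from v back to v.
The shortest such closed walk is F → C → I → F, length 3.

3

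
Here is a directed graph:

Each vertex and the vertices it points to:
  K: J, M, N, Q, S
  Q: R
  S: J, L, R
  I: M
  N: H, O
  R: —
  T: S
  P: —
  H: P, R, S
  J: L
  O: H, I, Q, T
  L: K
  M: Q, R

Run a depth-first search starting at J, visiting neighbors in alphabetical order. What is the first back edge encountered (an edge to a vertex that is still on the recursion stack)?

DFS from J (visiting neighbors in alphabetical order); mark gray on enter, black on exit:
J gray
  L gray
    K gray
      K→J: J is gray → back edge
First back edge: K → J.

K->J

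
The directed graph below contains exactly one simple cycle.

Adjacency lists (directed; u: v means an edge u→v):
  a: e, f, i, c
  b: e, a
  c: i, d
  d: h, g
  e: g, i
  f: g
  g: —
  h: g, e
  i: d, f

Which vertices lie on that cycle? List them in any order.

d, e, h, i

DFS with gray/black marking from i:
i gray
  d gray
    h gray
      g gray
      g black
      e gray
        e→g: g black — skip
        e→i: i is gray → back edge
Back edge closes the cycle i → d → h → e → i; its vertices are {d, e, h, i}.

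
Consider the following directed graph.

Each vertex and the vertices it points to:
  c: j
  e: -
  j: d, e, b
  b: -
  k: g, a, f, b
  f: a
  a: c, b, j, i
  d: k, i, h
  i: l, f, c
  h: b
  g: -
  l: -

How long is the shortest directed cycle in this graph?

For each vertex v, BFS finds the shortest path from v back to v.
The shortest such closed walk is a → i → f → a, length 3.

3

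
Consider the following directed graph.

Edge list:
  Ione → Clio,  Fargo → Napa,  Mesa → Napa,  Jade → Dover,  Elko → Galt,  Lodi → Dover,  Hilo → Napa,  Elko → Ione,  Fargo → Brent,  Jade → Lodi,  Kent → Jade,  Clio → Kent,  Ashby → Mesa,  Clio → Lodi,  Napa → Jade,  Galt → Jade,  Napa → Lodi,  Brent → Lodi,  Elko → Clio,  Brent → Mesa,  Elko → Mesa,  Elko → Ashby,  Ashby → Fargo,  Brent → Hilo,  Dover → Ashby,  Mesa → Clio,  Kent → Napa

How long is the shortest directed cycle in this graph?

5

For each vertex v, BFS finds the shortest path from v back to v.
The shortest such closed walk is Ashby → Mesa → Clio → Lodi → Dover → Ashby, length 5.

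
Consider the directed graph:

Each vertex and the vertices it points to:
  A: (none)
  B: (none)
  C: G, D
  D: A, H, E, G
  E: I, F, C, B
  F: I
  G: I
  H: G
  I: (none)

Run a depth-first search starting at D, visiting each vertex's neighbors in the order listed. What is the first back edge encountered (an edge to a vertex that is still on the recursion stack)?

C→D

DFS from D (visiting each vertex's neighbors in the order listed); mark gray on enter, black on exit:
D gray
  A gray
  A black
  H gray
    G gray
      I gray
      I black
    G black
  H black
  E gray
    E→I: I black — skip
    F gray
      F→I: I black — skip
    F black
    C gray
      C→G: G black — skip
      C→D: D is gray → back edge
First back edge: C → D.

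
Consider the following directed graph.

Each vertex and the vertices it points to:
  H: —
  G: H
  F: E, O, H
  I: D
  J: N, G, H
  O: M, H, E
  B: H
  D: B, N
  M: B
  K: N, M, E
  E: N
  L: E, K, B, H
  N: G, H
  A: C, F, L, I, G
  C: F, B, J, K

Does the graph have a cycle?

DFS with white/gray/black marking, starting from H:
H gray
H black
G gray
  G→H: H black — skip
G black
F gray
  E gray
    N gray
      N→G: G black — skip
      N→H: H black — skip
    N black
  E black
  O gray
    M gray
      B gray
        B→H: H black — skip
      B black
    M black
    O→H: H black — skip
    O→E: E black — skip
  O black
  F→H: H black — skip
F black
I gray
  D gray
    D→B: B black — skip
    D→N: N black — skip
  D black
I black
J gray
  J→N: N black — skip
  J→G: G black — skip
  J→H: H black — skip
J black
K gray
  K→N: N black — skip
  K→M: M black — skip
  K→E: E black — skip
K black
L gray
  L→E: E black — skip
  L→K: K black — skip
  L→B: B black — skip
  L→H: H black — skip
L black
A gray
  C gray
    C→F: F black — skip
    C→B: B black — skip
    C→J: J black — skip
    C→K: K black — skip
  C black
  A→F: F black — skip
  A→L: L black — skip
  A→I: I black — skip
  A→G: G black — skip
A black
Every edge goes to a white or black vertex — no back edge, so the graph is acyclic.

No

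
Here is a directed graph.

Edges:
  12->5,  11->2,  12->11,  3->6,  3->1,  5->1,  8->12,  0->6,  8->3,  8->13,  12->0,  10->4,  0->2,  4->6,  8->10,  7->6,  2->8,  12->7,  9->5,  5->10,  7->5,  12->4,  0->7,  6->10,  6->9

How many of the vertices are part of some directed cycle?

10

A vertex is on a directed cycle iff it belongs to a strongly connected component of size ≥ 2 (or has a self-loop).
The vertices on cycles are {0, 2, 4, 5, 6, 8, 9, 10, 11, 12} — 10 in total.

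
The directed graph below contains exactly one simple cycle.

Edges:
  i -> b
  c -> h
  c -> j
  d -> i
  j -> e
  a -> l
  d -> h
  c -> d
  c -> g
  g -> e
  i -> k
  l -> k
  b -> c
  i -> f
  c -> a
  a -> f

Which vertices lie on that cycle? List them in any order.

b, c, d, i

DFS with gray/black marking from c:
c gray
  g gray
    e gray
    e black
  g black
  d gray
    h gray
    h black
    i gray
      b gray
        b→c: c is gray → back edge
Back edge closes the cycle c → d → i → b → c; its vertices are {b, c, d, i}.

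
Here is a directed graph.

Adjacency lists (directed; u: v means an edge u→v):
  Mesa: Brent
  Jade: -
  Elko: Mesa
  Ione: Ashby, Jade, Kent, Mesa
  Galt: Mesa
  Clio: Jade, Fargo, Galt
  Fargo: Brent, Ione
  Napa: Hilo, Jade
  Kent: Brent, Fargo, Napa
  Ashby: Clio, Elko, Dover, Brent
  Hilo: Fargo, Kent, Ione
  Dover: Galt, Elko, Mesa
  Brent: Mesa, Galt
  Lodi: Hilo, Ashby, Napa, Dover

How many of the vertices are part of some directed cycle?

10

A vertex is on a directed cycle iff it belongs to a strongly connected component of size ≥ 2 (or has a self-loop).
The vertices on cycles are {Clio, Galt, Hilo, Ione, Kent, Mesa, Napa, Ashby, Brent, Fargo} — 10 in total.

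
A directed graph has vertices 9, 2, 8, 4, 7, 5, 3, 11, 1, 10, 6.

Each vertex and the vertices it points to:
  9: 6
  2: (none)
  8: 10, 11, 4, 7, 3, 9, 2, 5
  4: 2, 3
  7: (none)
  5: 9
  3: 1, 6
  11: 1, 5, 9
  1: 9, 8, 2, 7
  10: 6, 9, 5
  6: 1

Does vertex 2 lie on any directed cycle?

2 lies on a cycle iff there is a path from 2 back to itself.
Exploring from 2, it never reaches itself; equivalently, its strongly connected component is a singleton.

No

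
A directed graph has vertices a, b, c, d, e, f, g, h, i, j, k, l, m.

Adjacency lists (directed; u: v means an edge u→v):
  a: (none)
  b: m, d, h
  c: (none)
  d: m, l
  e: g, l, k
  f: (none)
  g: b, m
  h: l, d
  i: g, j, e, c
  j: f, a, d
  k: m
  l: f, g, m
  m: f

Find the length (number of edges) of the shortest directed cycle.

4

For each vertex v, BFS finds the shortest path from v back to v.
The shortest such closed walk is g → b → h → l → g, length 4.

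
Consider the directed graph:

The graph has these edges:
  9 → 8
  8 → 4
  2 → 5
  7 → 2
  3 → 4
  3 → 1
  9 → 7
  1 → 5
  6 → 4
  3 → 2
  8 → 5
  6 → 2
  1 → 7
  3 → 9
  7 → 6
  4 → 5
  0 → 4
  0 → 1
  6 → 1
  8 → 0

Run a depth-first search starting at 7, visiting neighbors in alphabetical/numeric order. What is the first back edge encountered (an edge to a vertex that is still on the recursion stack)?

DFS from 7 (visiting neighbors in alphabetical/numeric order); mark gray on enter, black on exit:
7 gray
  2 gray
    5 gray
    5 black
  2 black
  6 gray
    1 gray
      1→5: 5 black — skip
      1→7: 7 is gray → back edge
First back edge: 1 → 7.

1→7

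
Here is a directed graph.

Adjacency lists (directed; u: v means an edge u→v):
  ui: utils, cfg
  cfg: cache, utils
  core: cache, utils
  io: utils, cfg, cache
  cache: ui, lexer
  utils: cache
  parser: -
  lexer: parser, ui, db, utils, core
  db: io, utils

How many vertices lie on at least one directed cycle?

8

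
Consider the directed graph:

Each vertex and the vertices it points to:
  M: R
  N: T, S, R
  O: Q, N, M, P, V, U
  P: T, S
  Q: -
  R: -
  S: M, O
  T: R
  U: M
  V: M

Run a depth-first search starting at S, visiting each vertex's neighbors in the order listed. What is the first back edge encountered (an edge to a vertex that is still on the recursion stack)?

DFS from S (visiting each vertex's neighbors in the order listed); mark gray on enter, black on exit:
S gray
  M gray
    R gray
    R black
  M black
  O gray
    Q gray
    Q black
    N gray
      T gray
        T→R: R black — skip
      T black
      N→S: S is gray → back edge
First back edge: N → S.

N->S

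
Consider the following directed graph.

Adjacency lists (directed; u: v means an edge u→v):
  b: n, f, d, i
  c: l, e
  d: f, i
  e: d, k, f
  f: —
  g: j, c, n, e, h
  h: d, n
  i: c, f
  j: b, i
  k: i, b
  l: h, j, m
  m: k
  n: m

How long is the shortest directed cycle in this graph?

For each vertex v, BFS finds the shortest path from v back to v.
The shortest such closed walk is c → e → d → i → c, length 4.

4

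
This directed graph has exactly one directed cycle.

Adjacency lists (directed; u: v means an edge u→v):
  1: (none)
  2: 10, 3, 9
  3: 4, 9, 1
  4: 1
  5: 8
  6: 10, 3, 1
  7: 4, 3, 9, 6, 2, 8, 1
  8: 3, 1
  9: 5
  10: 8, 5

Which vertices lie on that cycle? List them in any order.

3, 5, 8, 9

DFS with gray/black marking from 3:
3 gray
  4 gray
    1 gray
    1 black
  4 black
  9 gray
    5 gray
      8 gray
        8→3: 3 is gray → back edge
Back edge closes the cycle 3 → 9 → 5 → 8 → 3; its vertices are {3, 5, 8, 9}.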